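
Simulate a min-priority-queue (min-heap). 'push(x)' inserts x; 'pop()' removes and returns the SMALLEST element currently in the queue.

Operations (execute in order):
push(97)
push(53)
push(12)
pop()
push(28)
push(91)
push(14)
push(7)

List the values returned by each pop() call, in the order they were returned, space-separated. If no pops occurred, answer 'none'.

Answer: 12

Derivation:
push(97): heap contents = [97]
push(53): heap contents = [53, 97]
push(12): heap contents = [12, 53, 97]
pop() → 12: heap contents = [53, 97]
push(28): heap contents = [28, 53, 97]
push(91): heap contents = [28, 53, 91, 97]
push(14): heap contents = [14, 28, 53, 91, 97]
push(7): heap contents = [7, 14, 28, 53, 91, 97]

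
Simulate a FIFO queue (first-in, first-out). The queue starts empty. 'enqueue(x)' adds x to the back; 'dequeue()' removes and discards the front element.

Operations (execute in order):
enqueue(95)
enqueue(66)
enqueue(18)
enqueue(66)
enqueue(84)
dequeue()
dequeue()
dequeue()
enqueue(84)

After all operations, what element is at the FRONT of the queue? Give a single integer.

Answer: 66

Derivation:
enqueue(95): queue = [95]
enqueue(66): queue = [95, 66]
enqueue(18): queue = [95, 66, 18]
enqueue(66): queue = [95, 66, 18, 66]
enqueue(84): queue = [95, 66, 18, 66, 84]
dequeue(): queue = [66, 18, 66, 84]
dequeue(): queue = [18, 66, 84]
dequeue(): queue = [66, 84]
enqueue(84): queue = [66, 84, 84]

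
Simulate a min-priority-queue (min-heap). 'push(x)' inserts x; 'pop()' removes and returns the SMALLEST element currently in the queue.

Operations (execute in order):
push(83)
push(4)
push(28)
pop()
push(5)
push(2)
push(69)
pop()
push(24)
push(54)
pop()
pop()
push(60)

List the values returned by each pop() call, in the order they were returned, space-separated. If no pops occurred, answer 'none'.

Answer: 4 2 5 24

Derivation:
push(83): heap contents = [83]
push(4): heap contents = [4, 83]
push(28): heap contents = [4, 28, 83]
pop() → 4: heap contents = [28, 83]
push(5): heap contents = [5, 28, 83]
push(2): heap contents = [2, 5, 28, 83]
push(69): heap contents = [2, 5, 28, 69, 83]
pop() → 2: heap contents = [5, 28, 69, 83]
push(24): heap contents = [5, 24, 28, 69, 83]
push(54): heap contents = [5, 24, 28, 54, 69, 83]
pop() → 5: heap contents = [24, 28, 54, 69, 83]
pop() → 24: heap contents = [28, 54, 69, 83]
push(60): heap contents = [28, 54, 60, 69, 83]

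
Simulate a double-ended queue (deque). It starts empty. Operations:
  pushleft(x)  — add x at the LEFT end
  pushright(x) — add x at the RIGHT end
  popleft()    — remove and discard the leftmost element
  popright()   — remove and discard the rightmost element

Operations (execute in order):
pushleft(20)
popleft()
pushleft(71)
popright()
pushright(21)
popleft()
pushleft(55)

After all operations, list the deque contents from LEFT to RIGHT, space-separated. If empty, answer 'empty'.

pushleft(20): [20]
popleft(): []
pushleft(71): [71]
popright(): []
pushright(21): [21]
popleft(): []
pushleft(55): [55]

Answer: 55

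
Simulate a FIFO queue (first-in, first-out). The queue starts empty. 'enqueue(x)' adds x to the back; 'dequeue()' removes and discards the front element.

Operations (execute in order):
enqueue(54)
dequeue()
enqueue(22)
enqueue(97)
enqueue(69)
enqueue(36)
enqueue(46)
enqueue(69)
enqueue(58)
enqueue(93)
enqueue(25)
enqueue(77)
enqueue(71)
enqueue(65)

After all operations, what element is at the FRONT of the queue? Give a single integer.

enqueue(54): queue = [54]
dequeue(): queue = []
enqueue(22): queue = [22]
enqueue(97): queue = [22, 97]
enqueue(69): queue = [22, 97, 69]
enqueue(36): queue = [22, 97, 69, 36]
enqueue(46): queue = [22, 97, 69, 36, 46]
enqueue(69): queue = [22, 97, 69, 36, 46, 69]
enqueue(58): queue = [22, 97, 69, 36, 46, 69, 58]
enqueue(93): queue = [22, 97, 69, 36, 46, 69, 58, 93]
enqueue(25): queue = [22, 97, 69, 36, 46, 69, 58, 93, 25]
enqueue(77): queue = [22, 97, 69, 36, 46, 69, 58, 93, 25, 77]
enqueue(71): queue = [22, 97, 69, 36, 46, 69, 58, 93, 25, 77, 71]
enqueue(65): queue = [22, 97, 69, 36, 46, 69, 58, 93, 25, 77, 71, 65]

Answer: 22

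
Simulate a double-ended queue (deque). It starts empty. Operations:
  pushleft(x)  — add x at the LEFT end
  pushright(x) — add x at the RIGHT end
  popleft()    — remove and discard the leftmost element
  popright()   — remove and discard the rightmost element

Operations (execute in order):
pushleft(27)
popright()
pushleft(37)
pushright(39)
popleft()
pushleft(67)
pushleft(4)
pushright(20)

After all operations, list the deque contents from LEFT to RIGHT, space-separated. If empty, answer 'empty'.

pushleft(27): [27]
popright(): []
pushleft(37): [37]
pushright(39): [37, 39]
popleft(): [39]
pushleft(67): [67, 39]
pushleft(4): [4, 67, 39]
pushright(20): [4, 67, 39, 20]

Answer: 4 67 39 20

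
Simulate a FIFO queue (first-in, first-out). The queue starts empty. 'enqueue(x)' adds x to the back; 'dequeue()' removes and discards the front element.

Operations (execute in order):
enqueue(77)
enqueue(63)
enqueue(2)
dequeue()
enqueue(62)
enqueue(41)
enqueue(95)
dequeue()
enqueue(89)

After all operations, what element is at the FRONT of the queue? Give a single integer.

Answer: 2

Derivation:
enqueue(77): queue = [77]
enqueue(63): queue = [77, 63]
enqueue(2): queue = [77, 63, 2]
dequeue(): queue = [63, 2]
enqueue(62): queue = [63, 2, 62]
enqueue(41): queue = [63, 2, 62, 41]
enqueue(95): queue = [63, 2, 62, 41, 95]
dequeue(): queue = [2, 62, 41, 95]
enqueue(89): queue = [2, 62, 41, 95, 89]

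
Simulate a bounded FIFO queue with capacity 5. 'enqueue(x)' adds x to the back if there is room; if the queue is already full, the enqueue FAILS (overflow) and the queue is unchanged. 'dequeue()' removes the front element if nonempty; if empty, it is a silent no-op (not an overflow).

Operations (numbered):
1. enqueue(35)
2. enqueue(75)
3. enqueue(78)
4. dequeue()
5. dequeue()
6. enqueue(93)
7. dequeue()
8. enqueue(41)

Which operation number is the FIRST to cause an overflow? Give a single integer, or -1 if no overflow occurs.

1. enqueue(35): size=1
2. enqueue(75): size=2
3. enqueue(78): size=3
4. dequeue(): size=2
5. dequeue(): size=1
6. enqueue(93): size=2
7. dequeue(): size=1
8. enqueue(41): size=2

Answer: -1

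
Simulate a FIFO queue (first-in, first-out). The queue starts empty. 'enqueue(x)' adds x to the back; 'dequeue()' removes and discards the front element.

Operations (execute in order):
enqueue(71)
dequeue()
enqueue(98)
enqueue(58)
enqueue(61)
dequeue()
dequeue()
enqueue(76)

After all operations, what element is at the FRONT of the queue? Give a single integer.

Answer: 61

Derivation:
enqueue(71): queue = [71]
dequeue(): queue = []
enqueue(98): queue = [98]
enqueue(58): queue = [98, 58]
enqueue(61): queue = [98, 58, 61]
dequeue(): queue = [58, 61]
dequeue(): queue = [61]
enqueue(76): queue = [61, 76]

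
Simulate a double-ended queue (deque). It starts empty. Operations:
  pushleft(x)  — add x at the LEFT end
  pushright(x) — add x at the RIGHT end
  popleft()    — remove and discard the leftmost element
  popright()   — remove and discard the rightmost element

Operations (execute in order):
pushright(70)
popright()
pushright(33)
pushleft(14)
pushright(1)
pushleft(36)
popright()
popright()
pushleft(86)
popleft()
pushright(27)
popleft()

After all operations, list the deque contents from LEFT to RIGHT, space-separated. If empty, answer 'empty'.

Answer: 14 27

Derivation:
pushright(70): [70]
popright(): []
pushright(33): [33]
pushleft(14): [14, 33]
pushright(1): [14, 33, 1]
pushleft(36): [36, 14, 33, 1]
popright(): [36, 14, 33]
popright(): [36, 14]
pushleft(86): [86, 36, 14]
popleft(): [36, 14]
pushright(27): [36, 14, 27]
popleft(): [14, 27]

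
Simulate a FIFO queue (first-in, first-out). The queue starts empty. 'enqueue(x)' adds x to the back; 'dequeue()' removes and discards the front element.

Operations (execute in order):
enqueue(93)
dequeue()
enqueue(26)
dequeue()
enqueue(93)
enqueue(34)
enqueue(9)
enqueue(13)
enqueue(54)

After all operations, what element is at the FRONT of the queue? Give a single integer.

Answer: 93

Derivation:
enqueue(93): queue = [93]
dequeue(): queue = []
enqueue(26): queue = [26]
dequeue(): queue = []
enqueue(93): queue = [93]
enqueue(34): queue = [93, 34]
enqueue(9): queue = [93, 34, 9]
enqueue(13): queue = [93, 34, 9, 13]
enqueue(54): queue = [93, 34, 9, 13, 54]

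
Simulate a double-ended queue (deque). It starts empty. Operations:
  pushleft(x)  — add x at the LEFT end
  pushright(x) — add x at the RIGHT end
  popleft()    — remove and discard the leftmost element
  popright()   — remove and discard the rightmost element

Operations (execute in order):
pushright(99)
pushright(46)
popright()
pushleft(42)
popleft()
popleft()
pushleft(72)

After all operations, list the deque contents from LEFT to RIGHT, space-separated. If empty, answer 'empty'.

pushright(99): [99]
pushright(46): [99, 46]
popright(): [99]
pushleft(42): [42, 99]
popleft(): [99]
popleft(): []
pushleft(72): [72]

Answer: 72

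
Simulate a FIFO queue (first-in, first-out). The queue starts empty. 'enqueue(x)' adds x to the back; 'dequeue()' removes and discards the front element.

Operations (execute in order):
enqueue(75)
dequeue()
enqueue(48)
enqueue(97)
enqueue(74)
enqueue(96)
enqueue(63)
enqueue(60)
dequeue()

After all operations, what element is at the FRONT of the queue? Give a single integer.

enqueue(75): queue = [75]
dequeue(): queue = []
enqueue(48): queue = [48]
enqueue(97): queue = [48, 97]
enqueue(74): queue = [48, 97, 74]
enqueue(96): queue = [48, 97, 74, 96]
enqueue(63): queue = [48, 97, 74, 96, 63]
enqueue(60): queue = [48, 97, 74, 96, 63, 60]
dequeue(): queue = [97, 74, 96, 63, 60]

Answer: 97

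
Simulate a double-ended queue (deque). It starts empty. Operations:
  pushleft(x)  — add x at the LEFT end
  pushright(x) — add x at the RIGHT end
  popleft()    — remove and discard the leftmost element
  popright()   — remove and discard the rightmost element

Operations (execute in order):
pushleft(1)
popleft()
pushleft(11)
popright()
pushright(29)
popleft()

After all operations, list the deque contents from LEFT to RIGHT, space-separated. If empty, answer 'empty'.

Answer: empty

Derivation:
pushleft(1): [1]
popleft(): []
pushleft(11): [11]
popright(): []
pushright(29): [29]
popleft(): []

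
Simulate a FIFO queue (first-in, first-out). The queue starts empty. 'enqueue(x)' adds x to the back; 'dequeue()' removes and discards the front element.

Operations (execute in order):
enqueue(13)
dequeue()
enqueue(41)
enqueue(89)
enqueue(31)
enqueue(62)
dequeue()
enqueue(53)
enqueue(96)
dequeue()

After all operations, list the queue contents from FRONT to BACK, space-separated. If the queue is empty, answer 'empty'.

enqueue(13): [13]
dequeue(): []
enqueue(41): [41]
enqueue(89): [41, 89]
enqueue(31): [41, 89, 31]
enqueue(62): [41, 89, 31, 62]
dequeue(): [89, 31, 62]
enqueue(53): [89, 31, 62, 53]
enqueue(96): [89, 31, 62, 53, 96]
dequeue(): [31, 62, 53, 96]

Answer: 31 62 53 96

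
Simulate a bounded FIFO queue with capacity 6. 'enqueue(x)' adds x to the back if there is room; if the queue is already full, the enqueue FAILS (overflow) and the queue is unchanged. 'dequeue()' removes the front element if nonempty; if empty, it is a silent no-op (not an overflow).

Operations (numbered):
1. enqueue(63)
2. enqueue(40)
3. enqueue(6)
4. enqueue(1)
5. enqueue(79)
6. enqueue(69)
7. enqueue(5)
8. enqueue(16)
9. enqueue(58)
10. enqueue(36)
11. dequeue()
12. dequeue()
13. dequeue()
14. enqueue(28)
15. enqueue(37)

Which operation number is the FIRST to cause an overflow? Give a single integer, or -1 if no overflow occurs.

Answer: 7

Derivation:
1. enqueue(63): size=1
2. enqueue(40): size=2
3. enqueue(6): size=3
4. enqueue(1): size=4
5. enqueue(79): size=5
6. enqueue(69): size=6
7. enqueue(5): size=6=cap → OVERFLOW (fail)
8. enqueue(16): size=6=cap → OVERFLOW (fail)
9. enqueue(58): size=6=cap → OVERFLOW (fail)
10. enqueue(36): size=6=cap → OVERFLOW (fail)
11. dequeue(): size=5
12. dequeue(): size=4
13. dequeue(): size=3
14. enqueue(28): size=4
15. enqueue(37): size=5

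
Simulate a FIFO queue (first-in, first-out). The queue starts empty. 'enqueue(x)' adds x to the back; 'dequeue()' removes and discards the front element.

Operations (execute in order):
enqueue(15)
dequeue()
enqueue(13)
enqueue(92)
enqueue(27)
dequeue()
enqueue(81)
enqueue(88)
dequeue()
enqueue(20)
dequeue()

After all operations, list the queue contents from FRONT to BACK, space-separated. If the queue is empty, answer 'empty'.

enqueue(15): [15]
dequeue(): []
enqueue(13): [13]
enqueue(92): [13, 92]
enqueue(27): [13, 92, 27]
dequeue(): [92, 27]
enqueue(81): [92, 27, 81]
enqueue(88): [92, 27, 81, 88]
dequeue(): [27, 81, 88]
enqueue(20): [27, 81, 88, 20]
dequeue(): [81, 88, 20]

Answer: 81 88 20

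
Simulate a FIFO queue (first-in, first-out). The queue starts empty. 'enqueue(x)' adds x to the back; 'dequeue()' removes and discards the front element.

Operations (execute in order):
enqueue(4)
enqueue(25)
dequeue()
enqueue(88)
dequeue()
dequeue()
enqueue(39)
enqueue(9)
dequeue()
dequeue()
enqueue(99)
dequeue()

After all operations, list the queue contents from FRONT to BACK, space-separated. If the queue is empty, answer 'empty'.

Answer: empty

Derivation:
enqueue(4): [4]
enqueue(25): [4, 25]
dequeue(): [25]
enqueue(88): [25, 88]
dequeue(): [88]
dequeue(): []
enqueue(39): [39]
enqueue(9): [39, 9]
dequeue(): [9]
dequeue(): []
enqueue(99): [99]
dequeue(): []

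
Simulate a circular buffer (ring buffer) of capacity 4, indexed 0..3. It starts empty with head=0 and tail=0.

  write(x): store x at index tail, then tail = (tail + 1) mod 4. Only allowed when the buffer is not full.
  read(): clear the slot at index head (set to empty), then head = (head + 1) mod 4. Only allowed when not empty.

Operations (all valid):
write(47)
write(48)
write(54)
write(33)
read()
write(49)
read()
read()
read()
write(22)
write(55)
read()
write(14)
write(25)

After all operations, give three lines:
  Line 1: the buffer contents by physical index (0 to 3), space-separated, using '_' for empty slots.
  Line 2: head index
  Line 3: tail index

write(47): buf=[47 _ _ _], head=0, tail=1, size=1
write(48): buf=[47 48 _ _], head=0, tail=2, size=2
write(54): buf=[47 48 54 _], head=0, tail=3, size=3
write(33): buf=[47 48 54 33], head=0, tail=0, size=4
read(): buf=[_ 48 54 33], head=1, tail=0, size=3
write(49): buf=[49 48 54 33], head=1, tail=1, size=4
read(): buf=[49 _ 54 33], head=2, tail=1, size=3
read(): buf=[49 _ _ 33], head=3, tail=1, size=2
read(): buf=[49 _ _ _], head=0, tail=1, size=1
write(22): buf=[49 22 _ _], head=0, tail=2, size=2
write(55): buf=[49 22 55 _], head=0, tail=3, size=3
read(): buf=[_ 22 55 _], head=1, tail=3, size=2
write(14): buf=[_ 22 55 14], head=1, tail=0, size=3
write(25): buf=[25 22 55 14], head=1, tail=1, size=4

Answer: 25 22 55 14
1
1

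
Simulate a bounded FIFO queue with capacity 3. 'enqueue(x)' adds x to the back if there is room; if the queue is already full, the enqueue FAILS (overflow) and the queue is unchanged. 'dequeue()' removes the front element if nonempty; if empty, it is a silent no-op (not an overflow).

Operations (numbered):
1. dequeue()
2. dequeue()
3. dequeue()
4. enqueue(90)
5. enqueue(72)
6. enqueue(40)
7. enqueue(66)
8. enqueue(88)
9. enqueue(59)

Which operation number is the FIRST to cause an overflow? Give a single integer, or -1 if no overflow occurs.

Answer: 7

Derivation:
1. dequeue(): empty, no-op, size=0
2. dequeue(): empty, no-op, size=0
3. dequeue(): empty, no-op, size=0
4. enqueue(90): size=1
5. enqueue(72): size=2
6. enqueue(40): size=3
7. enqueue(66): size=3=cap → OVERFLOW (fail)
8. enqueue(88): size=3=cap → OVERFLOW (fail)
9. enqueue(59): size=3=cap → OVERFLOW (fail)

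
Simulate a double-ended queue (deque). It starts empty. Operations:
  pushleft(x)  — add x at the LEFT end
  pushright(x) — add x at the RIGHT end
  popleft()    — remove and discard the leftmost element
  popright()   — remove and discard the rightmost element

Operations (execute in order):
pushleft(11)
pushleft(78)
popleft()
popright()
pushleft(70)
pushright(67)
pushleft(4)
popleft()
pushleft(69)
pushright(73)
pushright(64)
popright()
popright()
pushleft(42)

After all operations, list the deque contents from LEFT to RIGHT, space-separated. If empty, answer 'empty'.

pushleft(11): [11]
pushleft(78): [78, 11]
popleft(): [11]
popright(): []
pushleft(70): [70]
pushright(67): [70, 67]
pushleft(4): [4, 70, 67]
popleft(): [70, 67]
pushleft(69): [69, 70, 67]
pushright(73): [69, 70, 67, 73]
pushright(64): [69, 70, 67, 73, 64]
popright(): [69, 70, 67, 73]
popright(): [69, 70, 67]
pushleft(42): [42, 69, 70, 67]

Answer: 42 69 70 67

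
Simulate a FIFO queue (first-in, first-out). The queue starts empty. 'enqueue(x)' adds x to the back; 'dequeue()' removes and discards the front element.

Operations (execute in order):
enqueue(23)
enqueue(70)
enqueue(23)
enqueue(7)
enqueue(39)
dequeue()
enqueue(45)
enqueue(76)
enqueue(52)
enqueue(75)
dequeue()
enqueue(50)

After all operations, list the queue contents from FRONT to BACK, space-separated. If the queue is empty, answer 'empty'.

enqueue(23): [23]
enqueue(70): [23, 70]
enqueue(23): [23, 70, 23]
enqueue(7): [23, 70, 23, 7]
enqueue(39): [23, 70, 23, 7, 39]
dequeue(): [70, 23, 7, 39]
enqueue(45): [70, 23, 7, 39, 45]
enqueue(76): [70, 23, 7, 39, 45, 76]
enqueue(52): [70, 23, 7, 39, 45, 76, 52]
enqueue(75): [70, 23, 7, 39, 45, 76, 52, 75]
dequeue(): [23, 7, 39, 45, 76, 52, 75]
enqueue(50): [23, 7, 39, 45, 76, 52, 75, 50]

Answer: 23 7 39 45 76 52 75 50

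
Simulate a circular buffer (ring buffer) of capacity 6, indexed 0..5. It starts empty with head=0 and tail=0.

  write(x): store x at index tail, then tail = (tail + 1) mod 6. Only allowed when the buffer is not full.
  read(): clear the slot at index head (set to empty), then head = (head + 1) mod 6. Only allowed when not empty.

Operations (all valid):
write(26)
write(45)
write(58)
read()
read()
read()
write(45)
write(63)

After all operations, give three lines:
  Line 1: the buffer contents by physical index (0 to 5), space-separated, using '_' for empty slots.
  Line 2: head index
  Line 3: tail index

Answer: _ _ _ 45 63 _
3
5

Derivation:
write(26): buf=[26 _ _ _ _ _], head=0, tail=1, size=1
write(45): buf=[26 45 _ _ _ _], head=0, tail=2, size=2
write(58): buf=[26 45 58 _ _ _], head=0, tail=3, size=3
read(): buf=[_ 45 58 _ _ _], head=1, tail=3, size=2
read(): buf=[_ _ 58 _ _ _], head=2, tail=3, size=1
read(): buf=[_ _ _ _ _ _], head=3, tail=3, size=0
write(45): buf=[_ _ _ 45 _ _], head=3, tail=4, size=1
write(63): buf=[_ _ _ 45 63 _], head=3, tail=5, size=2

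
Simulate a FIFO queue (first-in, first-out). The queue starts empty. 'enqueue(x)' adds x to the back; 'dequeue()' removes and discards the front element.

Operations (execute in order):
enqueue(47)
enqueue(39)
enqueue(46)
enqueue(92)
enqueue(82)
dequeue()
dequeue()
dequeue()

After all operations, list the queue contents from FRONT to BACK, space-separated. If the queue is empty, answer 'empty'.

Answer: 92 82

Derivation:
enqueue(47): [47]
enqueue(39): [47, 39]
enqueue(46): [47, 39, 46]
enqueue(92): [47, 39, 46, 92]
enqueue(82): [47, 39, 46, 92, 82]
dequeue(): [39, 46, 92, 82]
dequeue(): [46, 92, 82]
dequeue(): [92, 82]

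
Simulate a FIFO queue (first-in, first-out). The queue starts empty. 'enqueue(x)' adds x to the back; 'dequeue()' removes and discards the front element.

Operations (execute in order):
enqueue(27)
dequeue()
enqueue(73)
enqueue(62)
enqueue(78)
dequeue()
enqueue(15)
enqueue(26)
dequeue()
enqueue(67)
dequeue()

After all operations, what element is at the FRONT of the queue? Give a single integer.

Answer: 15

Derivation:
enqueue(27): queue = [27]
dequeue(): queue = []
enqueue(73): queue = [73]
enqueue(62): queue = [73, 62]
enqueue(78): queue = [73, 62, 78]
dequeue(): queue = [62, 78]
enqueue(15): queue = [62, 78, 15]
enqueue(26): queue = [62, 78, 15, 26]
dequeue(): queue = [78, 15, 26]
enqueue(67): queue = [78, 15, 26, 67]
dequeue(): queue = [15, 26, 67]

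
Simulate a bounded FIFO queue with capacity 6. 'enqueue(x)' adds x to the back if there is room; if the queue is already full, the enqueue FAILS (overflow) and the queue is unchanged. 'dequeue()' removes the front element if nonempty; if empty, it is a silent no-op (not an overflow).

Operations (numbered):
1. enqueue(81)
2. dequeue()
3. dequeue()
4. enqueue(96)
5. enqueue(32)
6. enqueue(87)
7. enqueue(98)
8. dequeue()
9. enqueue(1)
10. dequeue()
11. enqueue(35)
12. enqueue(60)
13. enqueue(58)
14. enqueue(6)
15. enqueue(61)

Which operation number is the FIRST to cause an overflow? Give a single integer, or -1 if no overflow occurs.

Answer: 14

Derivation:
1. enqueue(81): size=1
2. dequeue(): size=0
3. dequeue(): empty, no-op, size=0
4. enqueue(96): size=1
5. enqueue(32): size=2
6. enqueue(87): size=3
7. enqueue(98): size=4
8. dequeue(): size=3
9. enqueue(1): size=4
10. dequeue(): size=3
11. enqueue(35): size=4
12. enqueue(60): size=5
13. enqueue(58): size=6
14. enqueue(6): size=6=cap → OVERFLOW (fail)
15. enqueue(61): size=6=cap → OVERFLOW (fail)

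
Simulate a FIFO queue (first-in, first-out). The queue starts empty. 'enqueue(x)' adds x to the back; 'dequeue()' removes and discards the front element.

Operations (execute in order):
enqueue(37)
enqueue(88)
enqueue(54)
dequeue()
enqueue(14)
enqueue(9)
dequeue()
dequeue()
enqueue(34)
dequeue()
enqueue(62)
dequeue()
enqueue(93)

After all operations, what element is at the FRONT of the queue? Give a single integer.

enqueue(37): queue = [37]
enqueue(88): queue = [37, 88]
enqueue(54): queue = [37, 88, 54]
dequeue(): queue = [88, 54]
enqueue(14): queue = [88, 54, 14]
enqueue(9): queue = [88, 54, 14, 9]
dequeue(): queue = [54, 14, 9]
dequeue(): queue = [14, 9]
enqueue(34): queue = [14, 9, 34]
dequeue(): queue = [9, 34]
enqueue(62): queue = [9, 34, 62]
dequeue(): queue = [34, 62]
enqueue(93): queue = [34, 62, 93]

Answer: 34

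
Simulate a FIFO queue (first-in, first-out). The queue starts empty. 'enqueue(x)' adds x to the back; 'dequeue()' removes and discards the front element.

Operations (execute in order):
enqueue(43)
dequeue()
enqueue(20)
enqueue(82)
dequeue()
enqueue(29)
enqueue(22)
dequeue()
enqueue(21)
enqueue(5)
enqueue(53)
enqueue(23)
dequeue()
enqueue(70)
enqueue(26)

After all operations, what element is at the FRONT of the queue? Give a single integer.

Answer: 22

Derivation:
enqueue(43): queue = [43]
dequeue(): queue = []
enqueue(20): queue = [20]
enqueue(82): queue = [20, 82]
dequeue(): queue = [82]
enqueue(29): queue = [82, 29]
enqueue(22): queue = [82, 29, 22]
dequeue(): queue = [29, 22]
enqueue(21): queue = [29, 22, 21]
enqueue(5): queue = [29, 22, 21, 5]
enqueue(53): queue = [29, 22, 21, 5, 53]
enqueue(23): queue = [29, 22, 21, 5, 53, 23]
dequeue(): queue = [22, 21, 5, 53, 23]
enqueue(70): queue = [22, 21, 5, 53, 23, 70]
enqueue(26): queue = [22, 21, 5, 53, 23, 70, 26]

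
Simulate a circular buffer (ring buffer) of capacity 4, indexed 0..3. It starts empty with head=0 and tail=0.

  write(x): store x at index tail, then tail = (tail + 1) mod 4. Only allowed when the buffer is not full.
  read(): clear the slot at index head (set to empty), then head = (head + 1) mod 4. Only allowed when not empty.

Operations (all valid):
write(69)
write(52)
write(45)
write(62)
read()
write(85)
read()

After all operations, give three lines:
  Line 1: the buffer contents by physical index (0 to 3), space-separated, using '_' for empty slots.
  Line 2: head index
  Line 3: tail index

Answer: 85 _ 45 62
2
1

Derivation:
write(69): buf=[69 _ _ _], head=0, tail=1, size=1
write(52): buf=[69 52 _ _], head=0, tail=2, size=2
write(45): buf=[69 52 45 _], head=0, tail=3, size=3
write(62): buf=[69 52 45 62], head=0, tail=0, size=4
read(): buf=[_ 52 45 62], head=1, tail=0, size=3
write(85): buf=[85 52 45 62], head=1, tail=1, size=4
read(): buf=[85 _ 45 62], head=2, tail=1, size=3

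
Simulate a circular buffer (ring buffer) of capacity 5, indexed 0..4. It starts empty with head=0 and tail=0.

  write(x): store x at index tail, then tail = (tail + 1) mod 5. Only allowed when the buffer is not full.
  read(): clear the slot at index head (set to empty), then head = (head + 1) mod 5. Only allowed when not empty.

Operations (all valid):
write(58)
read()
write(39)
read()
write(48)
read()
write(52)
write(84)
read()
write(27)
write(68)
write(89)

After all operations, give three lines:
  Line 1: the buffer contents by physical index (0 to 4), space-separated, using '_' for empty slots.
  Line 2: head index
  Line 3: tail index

write(58): buf=[58 _ _ _ _], head=0, tail=1, size=1
read(): buf=[_ _ _ _ _], head=1, tail=1, size=0
write(39): buf=[_ 39 _ _ _], head=1, tail=2, size=1
read(): buf=[_ _ _ _ _], head=2, tail=2, size=0
write(48): buf=[_ _ 48 _ _], head=2, tail=3, size=1
read(): buf=[_ _ _ _ _], head=3, tail=3, size=0
write(52): buf=[_ _ _ 52 _], head=3, tail=4, size=1
write(84): buf=[_ _ _ 52 84], head=3, tail=0, size=2
read(): buf=[_ _ _ _ 84], head=4, tail=0, size=1
write(27): buf=[27 _ _ _ 84], head=4, tail=1, size=2
write(68): buf=[27 68 _ _ 84], head=4, tail=2, size=3
write(89): buf=[27 68 89 _ 84], head=4, tail=3, size=4

Answer: 27 68 89 _ 84
4
3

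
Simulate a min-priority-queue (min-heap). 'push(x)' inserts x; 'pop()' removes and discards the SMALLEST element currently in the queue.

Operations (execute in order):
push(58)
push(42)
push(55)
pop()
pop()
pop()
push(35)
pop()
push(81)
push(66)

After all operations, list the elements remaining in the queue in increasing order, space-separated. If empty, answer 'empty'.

push(58): heap contents = [58]
push(42): heap contents = [42, 58]
push(55): heap contents = [42, 55, 58]
pop() → 42: heap contents = [55, 58]
pop() → 55: heap contents = [58]
pop() → 58: heap contents = []
push(35): heap contents = [35]
pop() → 35: heap contents = []
push(81): heap contents = [81]
push(66): heap contents = [66, 81]

Answer: 66 81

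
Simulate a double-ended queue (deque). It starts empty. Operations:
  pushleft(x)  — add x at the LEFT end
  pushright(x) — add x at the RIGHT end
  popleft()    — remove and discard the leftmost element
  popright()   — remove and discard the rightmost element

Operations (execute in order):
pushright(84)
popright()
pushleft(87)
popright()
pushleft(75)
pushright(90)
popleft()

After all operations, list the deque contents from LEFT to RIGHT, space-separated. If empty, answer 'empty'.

Answer: 90

Derivation:
pushright(84): [84]
popright(): []
pushleft(87): [87]
popright(): []
pushleft(75): [75]
pushright(90): [75, 90]
popleft(): [90]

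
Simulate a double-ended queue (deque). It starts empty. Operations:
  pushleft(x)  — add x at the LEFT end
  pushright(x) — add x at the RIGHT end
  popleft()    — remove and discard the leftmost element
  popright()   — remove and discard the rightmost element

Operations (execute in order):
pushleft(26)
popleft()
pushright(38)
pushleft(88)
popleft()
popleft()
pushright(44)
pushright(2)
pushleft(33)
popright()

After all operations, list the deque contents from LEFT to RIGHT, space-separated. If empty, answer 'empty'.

Answer: 33 44

Derivation:
pushleft(26): [26]
popleft(): []
pushright(38): [38]
pushleft(88): [88, 38]
popleft(): [38]
popleft(): []
pushright(44): [44]
pushright(2): [44, 2]
pushleft(33): [33, 44, 2]
popright(): [33, 44]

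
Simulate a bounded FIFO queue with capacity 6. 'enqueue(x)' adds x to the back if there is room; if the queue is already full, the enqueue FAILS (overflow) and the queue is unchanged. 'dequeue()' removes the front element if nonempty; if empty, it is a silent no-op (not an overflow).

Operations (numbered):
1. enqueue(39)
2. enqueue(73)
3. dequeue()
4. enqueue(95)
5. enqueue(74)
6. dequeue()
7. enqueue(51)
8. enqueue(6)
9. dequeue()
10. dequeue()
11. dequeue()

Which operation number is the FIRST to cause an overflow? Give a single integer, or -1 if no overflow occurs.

Answer: -1

Derivation:
1. enqueue(39): size=1
2. enqueue(73): size=2
3. dequeue(): size=1
4. enqueue(95): size=2
5. enqueue(74): size=3
6. dequeue(): size=2
7. enqueue(51): size=3
8. enqueue(6): size=4
9. dequeue(): size=3
10. dequeue(): size=2
11. dequeue(): size=1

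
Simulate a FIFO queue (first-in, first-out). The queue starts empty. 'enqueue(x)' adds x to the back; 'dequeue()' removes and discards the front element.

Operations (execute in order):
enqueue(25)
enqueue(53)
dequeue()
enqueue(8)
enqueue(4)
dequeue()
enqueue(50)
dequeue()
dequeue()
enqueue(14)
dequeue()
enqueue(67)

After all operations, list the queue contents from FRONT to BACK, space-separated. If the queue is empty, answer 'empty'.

Answer: 14 67

Derivation:
enqueue(25): [25]
enqueue(53): [25, 53]
dequeue(): [53]
enqueue(8): [53, 8]
enqueue(4): [53, 8, 4]
dequeue(): [8, 4]
enqueue(50): [8, 4, 50]
dequeue(): [4, 50]
dequeue(): [50]
enqueue(14): [50, 14]
dequeue(): [14]
enqueue(67): [14, 67]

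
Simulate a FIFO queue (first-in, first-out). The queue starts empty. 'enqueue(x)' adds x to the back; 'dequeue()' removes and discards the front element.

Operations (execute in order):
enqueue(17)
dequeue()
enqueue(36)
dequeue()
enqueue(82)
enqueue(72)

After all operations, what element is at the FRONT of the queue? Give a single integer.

Answer: 82

Derivation:
enqueue(17): queue = [17]
dequeue(): queue = []
enqueue(36): queue = [36]
dequeue(): queue = []
enqueue(82): queue = [82]
enqueue(72): queue = [82, 72]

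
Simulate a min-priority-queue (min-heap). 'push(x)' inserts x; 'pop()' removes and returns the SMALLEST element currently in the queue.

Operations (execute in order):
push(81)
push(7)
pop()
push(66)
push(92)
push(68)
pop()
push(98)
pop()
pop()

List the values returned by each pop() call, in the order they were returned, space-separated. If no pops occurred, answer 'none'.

Answer: 7 66 68 81

Derivation:
push(81): heap contents = [81]
push(7): heap contents = [7, 81]
pop() → 7: heap contents = [81]
push(66): heap contents = [66, 81]
push(92): heap contents = [66, 81, 92]
push(68): heap contents = [66, 68, 81, 92]
pop() → 66: heap contents = [68, 81, 92]
push(98): heap contents = [68, 81, 92, 98]
pop() → 68: heap contents = [81, 92, 98]
pop() → 81: heap contents = [92, 98]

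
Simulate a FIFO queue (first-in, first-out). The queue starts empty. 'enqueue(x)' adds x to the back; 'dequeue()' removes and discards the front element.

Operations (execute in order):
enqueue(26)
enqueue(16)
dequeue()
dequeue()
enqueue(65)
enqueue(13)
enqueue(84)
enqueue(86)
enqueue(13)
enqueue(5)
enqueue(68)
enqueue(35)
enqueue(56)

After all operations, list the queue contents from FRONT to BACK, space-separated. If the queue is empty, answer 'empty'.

enqueue(26): [26]
enqueue(16): [26, 16]
dequeue(): [16]
dequeue(): []
enqueue(65): [65]
enqueue(13): [65, 13]
enqueue(84): [65, 13, 84]
enqueue(86): [65, 13, 84, 86]
enqueue(13): [65, 13, 84, 86, 13]
enqueue(5): [65, 13, 84, 86, 13, 5]
enqueue(68): [65, 13, 84, 86, 13, 5, 68]
enqueue(35): [65, 13, 84, 86, 13, 5, 68, 35]
enqueue(56): [65, 13, 84, 86, 13, 5, 68, 35, 56]

Answer: 65 13 84 86 13 5 68 35 56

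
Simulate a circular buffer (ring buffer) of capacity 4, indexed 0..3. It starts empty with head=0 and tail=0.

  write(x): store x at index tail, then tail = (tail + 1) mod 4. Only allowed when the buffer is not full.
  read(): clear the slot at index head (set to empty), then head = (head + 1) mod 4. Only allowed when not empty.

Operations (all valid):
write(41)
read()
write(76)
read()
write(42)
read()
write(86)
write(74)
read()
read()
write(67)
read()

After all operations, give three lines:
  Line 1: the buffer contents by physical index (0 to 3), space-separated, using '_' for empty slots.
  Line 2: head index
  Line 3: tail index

write(41): buf=[41 _ _ _], head=0, tail=1, size=1
read(): buf=[_ _ _ _], head=1, tail=1, size=0
write(76): buf=[_ 76 _ _], head=1, tail=2, size=1
read(): buf=[_ _ _ _], head=2, tail=2, size=0
write(42): buf=[_ _ 42 _], head=2, tail=3, size=1
read(): buf=[_ _ _ _], head=3, tail=3, size=0
write(86): buf=[_ _ _ 86], head=3, tail=0, size=1
write(74): buf=[74 _ _ 86], head=3, tail=1, size=2
read(): buf=[74 _ _ _], head=0, tail=1, size=1
read(): buf=[_ _ _ _], head=1, tail=1, size=0
write(67): buf=[_ 67 _ _], head=1, tail=2, size=1
read(): buf=[_ _ _ _], head=2, tail=2, size=0

Answer: _ _ _ _
2
2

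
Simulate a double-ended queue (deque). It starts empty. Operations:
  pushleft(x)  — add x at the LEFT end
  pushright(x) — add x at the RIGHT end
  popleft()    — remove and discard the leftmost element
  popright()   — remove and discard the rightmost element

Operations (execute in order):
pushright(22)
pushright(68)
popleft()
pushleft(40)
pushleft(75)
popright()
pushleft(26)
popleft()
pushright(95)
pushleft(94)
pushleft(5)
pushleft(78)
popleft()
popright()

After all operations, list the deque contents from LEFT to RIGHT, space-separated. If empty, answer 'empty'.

pushright(22): [22]
pushright(68): [22, 68]
popleft(): [68]
pushleft(40): [40, 68]
pushleft(75): [75, 40, 68]
popright(): [75, 40]
pushleft(26): [26, 75, 40]
popleft(): [75, 40]
pushright(95): [75, 40, 95]
pushleft(94): [94, 75, 40, 95]
pushleft(5): [5, 94, 75, 40, 95]
pushleft(78): [78, 5, 94, 75, 40, 95]
popleft(): [5, 94, 75, 40, 95]
popright(): [5, 94, 75, 40]

Answer: 5 94 75 40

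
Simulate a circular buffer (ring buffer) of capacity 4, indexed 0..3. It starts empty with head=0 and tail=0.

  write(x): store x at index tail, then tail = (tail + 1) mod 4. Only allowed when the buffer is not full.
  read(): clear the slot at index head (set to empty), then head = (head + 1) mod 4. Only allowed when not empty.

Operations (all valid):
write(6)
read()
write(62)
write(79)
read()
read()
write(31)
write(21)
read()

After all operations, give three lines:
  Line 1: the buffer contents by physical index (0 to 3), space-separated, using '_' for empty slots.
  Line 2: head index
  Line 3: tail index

Answer: 21 _ _ _
0
1

Derivation:
write(6): buf=[6 _ _ _], head=0, tail=1, size=1
read(): buf=[_ _ _ _], head=1, tail=1, size=0
write(62): buf=[_ 62 _ _], head=1, tail=2, size=1
write(79): buf=[_ 62 79 _], head=1, tail=3, size=2
read(): buf=[_ _ 79 _], head=2, tail=3, size=1
read(): buf=[_ _ _ _], head=3, tail=3, size=0
write(31): buf=[_ _ _ 31], head=3, tail=0, size=1
write(21): buf=[21 _ _ 31], head=3, tail=1, size=2
read(): buf=[21 _ _ _], head=0, tail=1, size=1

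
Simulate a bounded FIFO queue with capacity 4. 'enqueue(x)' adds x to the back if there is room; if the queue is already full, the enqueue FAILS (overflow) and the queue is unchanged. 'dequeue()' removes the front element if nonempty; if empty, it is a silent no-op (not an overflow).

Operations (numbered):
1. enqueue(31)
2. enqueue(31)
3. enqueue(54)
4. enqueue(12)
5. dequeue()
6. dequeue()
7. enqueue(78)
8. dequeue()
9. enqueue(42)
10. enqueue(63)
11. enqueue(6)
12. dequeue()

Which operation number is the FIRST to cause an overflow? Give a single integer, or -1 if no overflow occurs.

Answer: 11

Derivation:
1. enqueue(31): size=1
2. enqueue(31): size=2
3. enqueue(54): size=3
4. enqueue(12): size=4
5. dequeue(): size=3
6. dequeue(): size=2
7. enqueue(78): size=3
8. dequeue(): size=2
9. enqueue(42): size=3
10. enqueue(63): size=4
11. enqueue(6): size=4=cap → OVERFLOW (fail)
12. dequeue(): size=3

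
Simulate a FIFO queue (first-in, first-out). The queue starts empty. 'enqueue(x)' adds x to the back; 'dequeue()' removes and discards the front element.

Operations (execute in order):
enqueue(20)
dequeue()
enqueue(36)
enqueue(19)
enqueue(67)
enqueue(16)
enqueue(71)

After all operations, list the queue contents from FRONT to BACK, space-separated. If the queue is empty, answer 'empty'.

enqueue(20): [20]
dequeue(): []
enqueue(36): [36]
enqueue(19): [36, 19]
enqueue(67): [36, 19, 67]
enqueue(16): [36, 19, 67, 16]
enqueue(71): [36, 19, 67, 16, 71]

Answer: 36 19 67 16 71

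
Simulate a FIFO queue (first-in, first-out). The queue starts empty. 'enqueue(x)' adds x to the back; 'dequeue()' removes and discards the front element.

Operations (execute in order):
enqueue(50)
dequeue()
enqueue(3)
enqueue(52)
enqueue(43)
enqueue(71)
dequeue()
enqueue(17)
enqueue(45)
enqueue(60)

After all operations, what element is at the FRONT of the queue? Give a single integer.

Answer: 52

Derivation:
enqueue(50): queue = [50]
dequeue(): queue = []
enqueue(3): queue = [3]
enqueue(52): queue = [3, 52]
enqueue(43): queue = [3, 52, 43]
enqueue(71): queue = [3, 52, 43, 71]
dequeue(): queue = [52, 43, 71]
enqueue(17): queue = [52, 43, 71, 17]
enqueue(45): queue = [52, 43, 71, 17, 45]
enqueue(60): queue = [52, 43, 71, 17, 45, 60]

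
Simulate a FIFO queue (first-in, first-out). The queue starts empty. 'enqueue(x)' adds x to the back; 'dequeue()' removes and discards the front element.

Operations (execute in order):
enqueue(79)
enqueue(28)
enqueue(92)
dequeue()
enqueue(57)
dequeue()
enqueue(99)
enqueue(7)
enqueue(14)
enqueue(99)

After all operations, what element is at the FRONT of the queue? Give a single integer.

enqueue(79): queue = [79]
enqueue(28): queue = [79, 28]
enqueue(92): queue = [79, 28, 92]
dequeue(): queue = [28, 92]
enqueue(57): queue = [28, 92, 57]
dequeue(): queue = [92, 57]
enqueue(99): queue = [92, 57, 99]
enqueue(7): queue = [92, 57, 99, 7]
enqueue(14): queue = [92, 57, 99, 7, 14]
enqueue(99): queue = [92, 57, 99, 7, 14, 99]

Answer: 92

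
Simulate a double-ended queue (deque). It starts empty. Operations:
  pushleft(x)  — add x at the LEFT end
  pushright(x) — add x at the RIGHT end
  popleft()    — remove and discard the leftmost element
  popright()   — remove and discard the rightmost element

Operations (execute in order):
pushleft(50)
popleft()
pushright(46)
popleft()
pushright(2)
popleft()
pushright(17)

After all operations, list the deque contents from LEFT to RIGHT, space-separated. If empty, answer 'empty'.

pushleft(50): [50]
popleft(): []
pushright(46): [46]
popleft(): []
pushright(2): [2]
popleft(): []
pushright(17): [17]

Answer: 17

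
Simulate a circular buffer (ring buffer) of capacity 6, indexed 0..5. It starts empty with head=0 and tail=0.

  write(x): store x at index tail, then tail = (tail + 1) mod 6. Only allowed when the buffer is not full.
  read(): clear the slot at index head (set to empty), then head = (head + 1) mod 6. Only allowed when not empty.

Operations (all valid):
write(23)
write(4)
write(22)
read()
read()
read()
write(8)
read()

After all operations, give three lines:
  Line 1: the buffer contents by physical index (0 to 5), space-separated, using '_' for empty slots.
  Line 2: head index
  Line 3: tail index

Answer: _ _ _ _ _ _
4
4

Derivation:
write(23): buf=[23 _ _ _ _ _], head=0, tail=1, size=1
write(4): buf=[23 4 _ _ _ _], head=0, tail=2, size=2
write(22): buf=[23 4 22 _ _ _], head=0, tail=3, size=3
read(): buf=[_ 4 22 _ _ _], head=1, tail=3, size=2
read(): buf=[_ _ 22 _ _ _], head=2, tail=3, size=1
read(): buf=[_ _ _ _ _ _], head=3, tail=3, size=0
write(8): buf=[_ _ _ 8 _ _], head=3, tail=4, size=1
read(): buf=[_ _ _ _ _ _], head=4, tail=4, size=0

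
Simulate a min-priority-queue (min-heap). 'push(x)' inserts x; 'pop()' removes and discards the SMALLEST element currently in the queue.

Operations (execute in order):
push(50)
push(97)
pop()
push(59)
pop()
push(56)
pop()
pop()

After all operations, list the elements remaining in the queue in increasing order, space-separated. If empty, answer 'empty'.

push(50): heap contents = [50]
push(97): heap contents = [50, 97]
pop() → 50: heap contents = [97]
push(59): heap contents = [59, 97]
pop() → 59: heap contents = [97]
push(56): heap contents = [56, 97]
pop() → 56: heap contents = [97]
pop() → 97: heap contents = []

Answer: empty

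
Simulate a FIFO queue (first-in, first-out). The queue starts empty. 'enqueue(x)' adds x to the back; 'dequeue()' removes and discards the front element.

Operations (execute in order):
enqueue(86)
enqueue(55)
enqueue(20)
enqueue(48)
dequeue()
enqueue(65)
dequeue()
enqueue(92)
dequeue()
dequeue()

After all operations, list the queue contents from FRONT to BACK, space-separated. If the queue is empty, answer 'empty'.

Answer: 65 92

Derivation:
enqueue(86): [86]
enqueue(55): [86, 55]
enqueue(20): [86, 55, 20]
enqueue(48): [86, 55, 20, 48]
dequeue(): [55, 20, 48]
enqueue(65): [55, 20, 48, 65]
dequeue(): [20, 48, 65]
enqueue(92): [20, 48, 65, 92]
dequeue(): [48, 65, 92]
dequeue(): [65, 92]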